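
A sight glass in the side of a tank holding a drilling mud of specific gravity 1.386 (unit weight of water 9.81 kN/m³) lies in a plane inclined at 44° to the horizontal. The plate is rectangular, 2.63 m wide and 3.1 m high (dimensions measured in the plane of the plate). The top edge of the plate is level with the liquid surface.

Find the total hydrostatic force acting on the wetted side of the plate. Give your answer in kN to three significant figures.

γ = 1.386 × 9.81 = 13.59666 kN/m³.
Let θ = 44° be the plate's angle to the horizontal; measure y along the incline from where the plane meets the free surface. Vertical depth h = y·sinθ with sinθ = 0.694658.
The centroid lies 3.1/2 = 1.55 m below the top edge, so y_c = 1.55 m and h_c = 1.55 × 0.694658 = 1.07672 m.
A = 2.63 × 3.1 = 8.153 m².
Resultant F = γ·h_c·A = 13.59666 × 1.07672 × 8.153 = 119.358 kN.

F ≈ 119 kN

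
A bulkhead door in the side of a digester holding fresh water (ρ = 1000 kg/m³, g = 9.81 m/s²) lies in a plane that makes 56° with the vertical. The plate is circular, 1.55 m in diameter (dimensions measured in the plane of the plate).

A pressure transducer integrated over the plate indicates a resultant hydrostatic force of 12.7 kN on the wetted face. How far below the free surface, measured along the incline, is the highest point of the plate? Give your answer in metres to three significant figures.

y_top ≈ 0.452 m

γ = ρg = 1000 × 9.81 = 9810 N/m³ = 9.81 kN/m³.
A = π(0.775)² = 1.88692 m².
From F = γ·h_c·A, the centroid depth is h_c = 12.7/(9.81 × 1.88692) = 0.68609 m.
The plate makes 56° with the vertical, i.e. θ = 90° − 56° = 34° to the horizontal. Measuring y along the incline from the free-surface line, vertical depth h = y·sinθ with sinθ = 0.559193.
Along the incline, y_c = h_c/sinθ = 0.68609/0.559193 = 1.22693 m.
The centroid is at the centre, 0.775 m below the top of the plate, so the highest point sits at y_top = 1.22693 − 0.775 = 0.45193 m along the incline.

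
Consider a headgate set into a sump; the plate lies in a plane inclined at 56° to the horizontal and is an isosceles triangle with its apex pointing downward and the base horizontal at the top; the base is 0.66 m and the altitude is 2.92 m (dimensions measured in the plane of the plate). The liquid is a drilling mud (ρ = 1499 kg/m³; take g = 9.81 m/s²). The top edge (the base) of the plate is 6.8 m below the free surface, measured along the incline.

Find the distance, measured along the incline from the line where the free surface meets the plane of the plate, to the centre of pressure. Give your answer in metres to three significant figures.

y_p = 7.83 m

γ = ρg = 1499 × 9.81 / 1000 = 14.70519 kN/m³.
Let θ = 56° be the plate's angle to the horizontal; measure y along the incline from where the plane meets the free surface. Vertical depth h = y·sinθ with sinθ = 0.829038.
With the apex down, the centroid sits h/3 = 2.92/3 = 0.973333 m below the base (the top edge), so y_c = 6.8 + 0.973333 = 7.77333 m and h_c = 7.77333 × 0.829038 = 6.44439 m.
A = ½ × 0.66 × 2.92 = 0.9636 m².
Resultant F = γ·h_c·A = 14.70519 × 6.44439 × 0.9636 = 91.3165 kN.
I_c = b·h³/36 = 0.66 × 2.92³/36 = 0.456447 m⁴.
Centre of pressure: y_p = y_c + I_c/(y_c·A) = 7.77333 + 0.456447/(7.77333 × 0.9636) = 7.77333 + 0.0609378 = 7.83427 m along the plane.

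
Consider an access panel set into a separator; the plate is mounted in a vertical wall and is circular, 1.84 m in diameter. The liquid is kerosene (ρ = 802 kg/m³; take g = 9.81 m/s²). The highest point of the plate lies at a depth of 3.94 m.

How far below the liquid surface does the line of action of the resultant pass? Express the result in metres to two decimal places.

h_p = 4.90 m

γ = ρg = 802 × 9.81 / 1000 = 7.86762 kN/m³.
The centroid is at the centre, 0.92 m below the top of the plate, so the centroid depth is h_c = 3.94 + 0.92 = 4.86 m.
A = π(0.92)² = 2.65904 m².
Resultant F = γ·h_c·A = 7.86762 × 4.86 × 2.65904 = 101.673 kN.
I_c = πr⁴/4 = π × 0.92⁴/4 = 0.562654 m⁴.
Centre of pressure: y_p = y_c + I_c/(y_c·A) = 4.86 + 0.562654/(4.86 × 2.65904) = 4.86 + 0.0435392 = 4.90354 m along the plane.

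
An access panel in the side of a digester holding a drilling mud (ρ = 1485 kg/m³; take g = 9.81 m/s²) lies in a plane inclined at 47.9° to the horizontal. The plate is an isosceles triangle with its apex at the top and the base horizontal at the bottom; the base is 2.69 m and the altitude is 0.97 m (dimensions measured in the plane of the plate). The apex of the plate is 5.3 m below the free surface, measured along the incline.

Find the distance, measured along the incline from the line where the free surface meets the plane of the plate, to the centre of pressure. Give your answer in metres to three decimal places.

γ = ρg = 1485 × 9.81 / 1000 = 14.56785 kN/m³.
Let θ = 47.9° be the plate's angle to the horizontal; measure y along the incline from where the plane meets the free surface. Vertical depth h = y·sinθ with sinθ = 0.741976.
With the apex up, the centroid sits 2h/3 = 2 × 0.97/3 = 0.646667 m below the apex, so y_c = 5.3 + 0.646667 = 5.94667 m and h_c = 5.94667 × 0.741976 = 4.41229 m.
A = ½ × 2.69 × 0.97 = 1.30465 m².
Resultant F = γ·h_c·A = 14.56785 × 4.41229 × 1.30465 = 83.8597 kN.
I_c = b·h³/36 = 2.69 × 0.97³/36 = 0.068197 m⁴.
Centre of pressure: y_p = y_c + I_c/(y_c·A) = 5.94667 + 0.068197/(5.94667 × 1.30465) = 5.94667 + 0.00879017 = 5.95546 m along the plane.

y_p = 5.955 m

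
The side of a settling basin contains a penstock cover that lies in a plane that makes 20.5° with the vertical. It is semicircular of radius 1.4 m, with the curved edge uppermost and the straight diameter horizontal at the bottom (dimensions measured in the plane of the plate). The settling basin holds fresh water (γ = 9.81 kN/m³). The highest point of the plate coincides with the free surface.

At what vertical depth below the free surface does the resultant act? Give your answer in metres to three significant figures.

γ = 9.81 kN/m³.
The plate makes 20.5° with the vertical, i.e. θ = 90° − 20.5° = 69.5° to the horizontal. Measuring y along the incline from the free-surface line, vertical depth h = y·sinθ with sinθ = 0.936672.
The centroid lies 4r/(3π) = 0.594178 m above the diameter, so r − 4r/(3π) = 1.4 − 0.594178 = 0.805822 m below the topmost point, so y_c = 0.805822 m and h_c = 0.805822 × 0.936672 = 0.754791 m.
A = πr²/2 = π × 1.4²/2 = 3.07876 m².
Resultant F = γ·h_c·A = 9.81 × 0.754791 × 3.07876 = 22.7967 kN.
I_c = (π/8 − 8/(9π))·r⁴ = 0.109757 × 1.4⁴ = 0.421642 m⁴.
Centre of pressure: y_p = y_c + I_c/(y_c·A) = 0.805822 + 0.421642/(0.805822 × 3.07876) = 0.805822 + 0.169953 = 0.975775 m along the plane.
Vertically, h_p = y_p·sinθ = 0.975775 × 0.936672 = 0.913981 m.

h_p = 0.914 m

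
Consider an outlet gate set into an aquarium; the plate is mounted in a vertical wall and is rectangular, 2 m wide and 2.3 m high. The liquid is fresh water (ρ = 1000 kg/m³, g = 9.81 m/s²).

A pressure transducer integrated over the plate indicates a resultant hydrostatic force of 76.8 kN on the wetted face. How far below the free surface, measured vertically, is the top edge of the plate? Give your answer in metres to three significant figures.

d_top ≈ 0.552 m

γ = ρg = 1000 × 9.81 = 9810 N/m³ = 9.81 kN/m³.
A = 2 × 2.3 = 4.6 m².
From F = γ·h_c·A, the centroid depth is h_c = 76.8/(9.81 × 4.6) = 1.7019 m.
The centroid lies 2.3/2 = 1.15 m below the top edge, so the top edge sits at h_top = 1.7019 − 1.15 = 0.5519 m below the surface.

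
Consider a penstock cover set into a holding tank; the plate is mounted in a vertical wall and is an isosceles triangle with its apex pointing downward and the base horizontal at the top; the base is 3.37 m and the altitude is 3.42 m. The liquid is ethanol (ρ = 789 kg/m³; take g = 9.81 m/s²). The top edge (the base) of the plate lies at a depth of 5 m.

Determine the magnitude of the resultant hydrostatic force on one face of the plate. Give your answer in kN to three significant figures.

γ = ρg = 789 × 9.81 / 1000 = 7.74009 kN/m³.
With the apex down, the centroid sits h/3 = 3.42/3 = 1.14 m below the base (the top edge), so the centroid depth is h_c = 5 + 1.14 = 6.14 m.
A = ½ × 3.37 × 3.42 = 5.7627 m².
Resultant F = γ·h_c·A = 7.74009 × 6.14 × 5.7627 = 273.867 kN.

F ≈ 274 kN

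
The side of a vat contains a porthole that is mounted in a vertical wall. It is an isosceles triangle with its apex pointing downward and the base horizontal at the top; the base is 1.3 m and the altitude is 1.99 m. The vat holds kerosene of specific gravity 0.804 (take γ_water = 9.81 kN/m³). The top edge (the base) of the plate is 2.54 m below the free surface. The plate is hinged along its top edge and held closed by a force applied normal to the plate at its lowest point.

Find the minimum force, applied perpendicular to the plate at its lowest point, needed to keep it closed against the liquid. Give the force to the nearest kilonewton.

γ = 0.804 × 9.81 = 7.88724 kN/m³.
With the apex down, the centroid sits h/3 = 1.99/3 = 0.663333 m below the base (the top edge), so the centroid depth is h_c = 2.54 + 0.663333 = 3.20333 m.
A = ½ × 1.3 × 1.99 = 1.2935 m².
Resultant F = γ·h_c·A = 7.88724 × 3.20333 × 1.2935 = 32.6808 kN.
I_c = b·h³/36 = 1.3 × 1.99³/36 = 0.284577 m⁴.
Centre of pressure: y_p = y_c + I_c/(y_c·A) = 3.20333 + 0.284577/(3.20333 × 1.2935) = 3.20333 + 0.0686802 = 3.27201 m along the plane.
The resultant acts 0.663333 + 0.0686802 = 0.732013 m (along the plate) below the hinge at the top edge, so the moment about the hinge is M = F × 0.732013 = 32.6808 × 0.732013 = 23.9228 kN·m.
A normal force at the bottom, 1.99 m from the hinge, must supply this moment: P = 23.9228/1.99 = 12.0215 kN.

P ≈ 12 kN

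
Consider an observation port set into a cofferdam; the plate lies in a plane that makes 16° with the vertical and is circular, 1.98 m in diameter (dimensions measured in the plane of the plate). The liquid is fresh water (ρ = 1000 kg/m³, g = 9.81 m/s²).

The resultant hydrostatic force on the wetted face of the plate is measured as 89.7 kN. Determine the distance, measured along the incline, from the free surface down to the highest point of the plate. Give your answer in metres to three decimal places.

γ = ρg = 1000 × 9.81 = 9810 N/m³ = 9.81 kN/m³.
A = π(0.99)² = 3.07907 m².
From F = γ·h_c·A, the centroid depth is h_c = 89.7/(9.81 × 3.07907) = 2.96964 m.
The plate makes 16° with the vertical, i.e. θ = 90° − 16° = 74° to the horizontal. Measuring y along the incline from the free-surface line, vertical depth h = y·sinθ with sinθ = 0.961262.
Along the incline, y_c = h_c/sinθ = 2.96964/0.961262 = 3.08931 m.
The centroid is at the centre, 0.99 m below the top of the plate, so the highest point sits at y_top = 3.08931 − 0.99 = 2.09931 m along the incline.

y_top ≈ 2.099 m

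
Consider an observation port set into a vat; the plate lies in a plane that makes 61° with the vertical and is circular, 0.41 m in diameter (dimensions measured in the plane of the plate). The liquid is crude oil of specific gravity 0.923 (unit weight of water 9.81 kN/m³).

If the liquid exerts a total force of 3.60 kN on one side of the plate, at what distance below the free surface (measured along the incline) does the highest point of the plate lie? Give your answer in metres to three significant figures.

y_top ≈ 6.01 m

γ = 0.923 × 9.81 = 9.05463 kN/m³.
A = π(0.205)² = 0.132025 m².
From F = γ·h_c·A, the centroid depth is h_c = 3.60/(9.05463 × 0.132025) = 3.01145 m.
The plate makes 61° with the vertical, i.e. θ = 90° − 61° = 29° to the horizontal. Measuring y along the incline from the free-surface line, vertical depth h = y·sinθ with sinθ = 0.484810.
Along the incline, y_c = h_c/sinθ = 3.01145/0.484810 = 6.21161 m.
The centroid is at the centre, 0.205 m below the top of the plate, so the highest point sits at y_top = 6.21161 − 0.205 = 6.00661 m along the incline.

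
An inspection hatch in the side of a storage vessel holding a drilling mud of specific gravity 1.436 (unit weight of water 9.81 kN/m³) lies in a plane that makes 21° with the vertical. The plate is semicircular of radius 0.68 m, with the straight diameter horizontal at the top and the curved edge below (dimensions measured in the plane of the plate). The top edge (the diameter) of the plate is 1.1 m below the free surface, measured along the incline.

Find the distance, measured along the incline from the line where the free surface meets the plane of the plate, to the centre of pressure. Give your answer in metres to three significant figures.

y_p = 1.41 m

γ = 1.436 × 9.81 = 14.08716 kN/m³.
The plate makes 21° with the vertical, i.e. θ = 90° − 21° = 69° to the horizontal. Measuring y along the incline from the free-surface line, vertical depth h = y·sinθ with sinθ = 0.933580.
The centroid of a semicircle lies 4r/(3π) = 0.288601 m from the diameter, here below the top edge, so y_c = 1.1 + 0.288601 = 1.3886 m and h_c = 1.3886 × 0.933580 = 1.29637 m.
A = πr²/2 = π × 0.68²/2 = 0.726336 m².
Resultant F = γ·h_c·A = 14.08716 × 1.29637 × 0.726336 = 13.2645 kN.
I_c = (π/8 − 8/(9π))·r⁴ = 0.109757 × 0.68⁴ = 0.0234676 m⁴.
Centre of pressure: y_p = y_c + I_c/(y_c·A) = 1.3886 + 0.0234676/(1.3886 × 0.726336) = 1.3886 + 0.0232677 = 1.41187 m along the plane.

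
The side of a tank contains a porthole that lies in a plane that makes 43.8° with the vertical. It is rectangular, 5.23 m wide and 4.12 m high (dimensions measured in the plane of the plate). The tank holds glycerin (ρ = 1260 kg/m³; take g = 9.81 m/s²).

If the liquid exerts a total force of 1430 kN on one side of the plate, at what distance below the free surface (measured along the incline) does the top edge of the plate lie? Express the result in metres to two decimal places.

γ = ρg = 1260 × 9.81 / 1000 = 12.3606 kN/m³.
A = 5.23 × 4.12 = 21.5476 m².
From F = γ·h_c·A, the centroid depth is h_c = 1430/(12.3606 × 21.5476) = 5.36905 m.
The plate makes 43.8° with the vertical, i.e. θ = 90° − 43.8° = 46.2° to the horizontal. Measuring y along the incline from the free-surface line, vertical depth h = y·sinθ with sinθ = 0.721760.
Along the incline, y_c = h_c/sinθ = 5.36905/0.721760 = 7.43883 m.
The centroid lies 4.12/2 = 2.06 m below the top edge, so the top edge sits at y_top = 7.43883 − 2.06 = 5.37883 m along the incline.

y_top ≈ 5.38 m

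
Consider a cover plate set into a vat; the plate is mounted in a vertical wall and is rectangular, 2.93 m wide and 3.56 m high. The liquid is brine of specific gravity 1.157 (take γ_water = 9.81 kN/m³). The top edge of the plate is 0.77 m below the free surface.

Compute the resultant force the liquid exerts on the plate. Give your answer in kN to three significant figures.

γ = 1.157 × 9.81 = 11.35017 kN/m³.
The centroid lies 3.56/2 = 1.78 m below the top edge, so the centroid depth is h_c = 0.77 + 1.78 = 2.55 m.
A = 2.93 × 3.56 = 10.4308 m².
Resultant F = γ·h_c·A = 11.35017 × 2.55 × 10.4308 = 301.898 kN.

F ≈ 302 kN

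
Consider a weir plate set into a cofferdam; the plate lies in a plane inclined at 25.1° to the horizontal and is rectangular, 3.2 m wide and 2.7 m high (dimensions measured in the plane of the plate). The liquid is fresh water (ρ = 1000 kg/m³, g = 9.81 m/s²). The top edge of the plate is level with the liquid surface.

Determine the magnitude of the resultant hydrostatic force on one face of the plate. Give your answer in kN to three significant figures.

γ = ρg = 1000 × 9.81 = 9810 N/m³ = 9.81 kN/m³.
Let θ = 25.1° be the plate's angle to the horizontal; measure y along the incline from where the plane meets the free surface. Vertical depth h = y·sinθ with sinθ = 0.424199.
The centroid lies 2.7/2 = 1.35 m below the top edge, so y_c = 1.35 m and h_c = 1.35 × 0.424199 = 0.572669 m.
A = 3.2 × 2.7 = 8.64 m².
Resultant F = γ·h_c·A = 9.81 × 0.572669 × 8.64 = 48.5385 kN.

F ≈ 48.5 kN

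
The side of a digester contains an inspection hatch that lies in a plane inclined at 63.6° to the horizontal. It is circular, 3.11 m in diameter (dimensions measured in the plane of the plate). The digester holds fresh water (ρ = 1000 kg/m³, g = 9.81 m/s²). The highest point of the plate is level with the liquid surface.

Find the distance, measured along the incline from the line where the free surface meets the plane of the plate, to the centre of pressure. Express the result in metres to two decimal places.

γ = ρg = 1000 × 9.81 = 9810 N/m³ = 9.81 kN/m³.
Let θ = 63.6° be the plate's angle to the horizontal; measure y along the incline from where the plane meets the free surface. Vertical depth h = y·sinθ with sinθ = 0.895712.
The centroid is at the centre, 1.555 m below the top of the plate, so y_c = 1.555 m and h_c = 1.555 × 0.895712 = 1.39283 m.
A = π(1.555)² = 7.59645 m².
Resultant F = γ·h_c·A = 9.81 × 1.39283 × 7.59645 = 103.795 kN.
I_c = πr⁴/4 = π × 1.555⁴/4 = 4.5921 m⁴.
Centre of pressure: y_p = y_c + I_c/(y_c·A) = 1.555 + 4.5921/(1.555 × 7.59645) = 1.555 + 0.38875 = 1.94375 m along the plane.

y_p = 1.94 m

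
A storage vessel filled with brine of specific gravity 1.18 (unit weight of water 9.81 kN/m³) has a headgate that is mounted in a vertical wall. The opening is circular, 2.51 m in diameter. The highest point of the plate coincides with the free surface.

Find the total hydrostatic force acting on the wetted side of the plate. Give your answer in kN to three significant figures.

γ = 1.18 × 9.81 = 11.5758 kN/m³.
The centroid is at the centre, 1.255 m below the top of the plate, so the centroid depth is h_c = 1.255 m.
A = π(1.255)² = 4.94809 m².
Resultant F = γ·h_c·A = 11.5758 × 1.255 × 4.94809 = 71.884 kN.

F ≈ 71.9 kN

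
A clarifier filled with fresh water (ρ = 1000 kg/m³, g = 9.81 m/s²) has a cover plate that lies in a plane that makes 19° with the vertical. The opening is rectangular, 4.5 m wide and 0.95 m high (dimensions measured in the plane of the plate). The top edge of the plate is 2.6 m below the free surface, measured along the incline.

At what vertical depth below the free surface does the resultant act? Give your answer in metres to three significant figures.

γ = ρg = 1000 × 9.81 = 9810 N/m³ = 9.81 kN/m³.
The plate makes 19° with the vertical, i.e. θ = 90° − 19° = 71° to the horizontal. Measuring y along the incline from the free-surface line, vertical depth h = y·sinθ with sinθ = 0.945519.
The centroid lies 0.95/2 = 0.475 m below the top edge, so y_c = 2.6 + 0.475 = 3.075 m and h_c = 3.075 × 0.945519 = 2.90747 m.
A = 4.5 × 0.95 = 4.275 m².
Resultant F = γ·h_c·A = 9.81 × 2.90747 × 4.275 = 121.933 kN.
I_c = b·h³/12 = 4.5 × 0.95³/12 = 0.321516 m⁴.
Centre of pressure: y_p = y_c + I_c/(y_c·A) = 3.075 + 0.321516/(3.075 × 4.275) = 3.075 + 0.024458 = 3.09946 m along the plane.
Vertically, h_p = y_p·sinθ = 3.09946 × 0.945519 = 2.9306 m.

h_p = 2.93 m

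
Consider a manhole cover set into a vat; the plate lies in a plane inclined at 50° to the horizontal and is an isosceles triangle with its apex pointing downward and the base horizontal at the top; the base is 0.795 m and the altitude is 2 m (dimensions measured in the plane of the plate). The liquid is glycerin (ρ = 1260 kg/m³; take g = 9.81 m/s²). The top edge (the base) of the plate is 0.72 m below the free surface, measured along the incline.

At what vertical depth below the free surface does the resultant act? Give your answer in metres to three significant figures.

h_p = 1.19 m

γ = ρg = 1260 × 9.81 / 1000 = 12.3606 kN/m³.
Let θ = 50° be the plate's angle to the horizontal; measure y along the incline from where the plane meets the free surface. Vertical depth h = y·sinθ with sinθ = 0.766044.
With the apex down, the centroid sits h/3 = 2/3 = 0.666667 m below the base (the top edge), so y_c = 0.72 + 0.666667 = 1.38667 m and h_c = 1.38667 × 0.766044 = 1.06225 m.
A = ½ × 0.795 × 2 = 0.795 m².
Resultant F = γ·h_c·A = 12.3606 × 1.06225 × 0.795 = 10.4384 kN.
I_c = b·h³/36 = 0.795 × 2³/36 = 0.176667 m⁴.
Centre of pressure: y_p = y_c + I_c/(y_c·A) = 1.38667 + 0.176667/(1.38667 × 0.795) = 1.38667 + 0.160256 = 1.54693 m along the plane.
Vertically, h_p = y_p·sinθ = 1.54693 × 0.766044 = 1.18502 m.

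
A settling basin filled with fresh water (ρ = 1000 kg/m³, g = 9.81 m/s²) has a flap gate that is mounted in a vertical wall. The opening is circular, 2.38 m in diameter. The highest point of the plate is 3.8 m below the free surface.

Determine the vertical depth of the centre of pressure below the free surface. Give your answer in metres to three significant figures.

γ = ρg = 1000 × 9.81 = 9810 N/m³ = 9.81 kN/m³.
The centroid is at the centre, 1.19 m below the top of the plate, so the centroid depth is h_c = 3.8 + 1.19 = 4.99 m.
A = π(1.19)² = 4.44881 m².
Resultant F = γ·h_c·A = 9.81 × 4.99 × 4.44881 = 217.778 kN.
I_c = πr⁴/4 = π × 1.19⁴/4 = 1.57499 m⁴.
Centre of pressure: y_p = y_c + I_c/(y_c·A) = 4.99 + 1.57499/(4.99 × 4.44881) = 4.99 + 0.0709469 = 5.06095 m along the plane.

h_p = 5.06 m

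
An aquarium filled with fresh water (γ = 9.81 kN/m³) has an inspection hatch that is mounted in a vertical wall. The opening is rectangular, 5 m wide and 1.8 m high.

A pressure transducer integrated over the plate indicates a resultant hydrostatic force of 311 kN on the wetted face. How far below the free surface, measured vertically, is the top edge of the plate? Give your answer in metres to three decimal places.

d_top ≈ 2.622 m

γ = 9.81 kN/m³.
A = 5 × 1.8 = 9 m².
From F = γ·h_c·A, the centroid depth is h_c = 311/(9.81 × 9) = 3.52248 m.
The centroid lies 1.8/2 = 0.9 m below the top edge, so the top edge sits at h_top = 3.52248 − 0.9 = 2.62248 m below the surface.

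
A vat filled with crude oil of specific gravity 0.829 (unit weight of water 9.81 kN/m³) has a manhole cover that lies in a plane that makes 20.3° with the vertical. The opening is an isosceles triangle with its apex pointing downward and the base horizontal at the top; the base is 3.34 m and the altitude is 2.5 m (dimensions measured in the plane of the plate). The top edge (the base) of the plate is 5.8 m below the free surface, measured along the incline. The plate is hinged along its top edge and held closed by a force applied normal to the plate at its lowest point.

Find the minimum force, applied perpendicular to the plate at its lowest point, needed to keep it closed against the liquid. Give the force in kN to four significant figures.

γ = 0.829 × 9.81 = 8.13249 kN/m³.
The plate makes 20.3° with the vertical, i.e. θ = 90° − 20.3° = 69.7° to the horizontal. Measuring y along the incline from the free-surface line, vertical depth h = y·sinθ with sinθ = 0.937889.
With the apex down, the centroid sits h/3 = 2.5/3 = 0.833333 m below the base (the top edge), so y_c = 5.8 + 0.833333 = 6.63333 m and h_c = 6.63333 × 0.937889 = 6.22133 m.
A = ½ × 3.34 × 2.5 = 4.175 m².
Resultant F = γ·h_c·A = 8.13249 × 6.22133 × 4.175 = 211.234 kN.
I_c = b·h³/36 = 3.34 × 2.5³/36 = 1.44965 m⁴.
Centre of pressure: y_p = y_c + I_c/(y_c·A) = 6.63333 + 1.44965/(6.63333 × 4.175) = 6.63333 + 0.052345 = 6.68567 m along the plane.
The resultant acts 0.833333 + 0.052345 = 0.885678 m (along the plate) below the hinge at the top edge, so the moment about the hinge is M = F × 0.885678 = 211.234 × 0.885678 = 187.085 kN·m.
A normal force at the bottom, 2.5 m from the hinge, must supply this moment: P = 187.085/2.5 = 74.834 kN.

P ≈ 74.83 kN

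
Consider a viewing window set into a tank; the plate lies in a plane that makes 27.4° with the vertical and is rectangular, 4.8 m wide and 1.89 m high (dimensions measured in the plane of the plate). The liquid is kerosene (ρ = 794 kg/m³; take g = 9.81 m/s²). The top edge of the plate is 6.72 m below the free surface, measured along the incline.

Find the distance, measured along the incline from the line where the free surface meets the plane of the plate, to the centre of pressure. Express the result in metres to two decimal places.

γ = ρg = 794 × 9.81 / 1000 = 7.78914 kN/m³.
The plate makes 27.4° with the vertical, i.e. θ = 90° − 27.4° = 62.6° to the horizontal. Measuring y along the incline from the free-surface line, vertical depth h = y·sinθ with sinθ = 0.887815.
The centroid lies 1.89/2 = 0.945 m below the top edge, so y_c = 6.72 + 0.945 = 7.665 m and h_c = 7.665 × 0.887815 = 6.8051 m.
A = 4.8 × 1.89 = 9.072 m².
Resultant F = γ·h_c·A = 7.78914 × 6.8051 × 9.072 = 480.869 kN.
I_c = b·h³/12 = 4.8 × 1.89³/12 = 2.70051 m⁴.
Centre of pressure: y_p = y_c + I_c/(y_c·A) = 7.665 + 2.70051/(7.665 × 9.072) = 7.665 + 0.0388357 = 7.70384 m along the plane.

y_p = 7.70 m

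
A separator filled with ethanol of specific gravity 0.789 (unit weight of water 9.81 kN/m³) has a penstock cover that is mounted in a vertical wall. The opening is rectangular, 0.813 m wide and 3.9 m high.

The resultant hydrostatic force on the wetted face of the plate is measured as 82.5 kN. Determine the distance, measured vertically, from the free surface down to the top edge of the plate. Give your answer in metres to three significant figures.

d_top ≈ 1.41 m

γ = 0.789 × 9.81 = 7.74009 kN/m³.
A = 0.813 × 3.9 = 3.1707 m².
From F = γ·h_c·A, the centroid depth is h_c = 82.5/(7.74009 × 3.1707) = 3.36165 m.
The centroid lies 3.9/2 = 1.95 m below the top edge, so the top edge sits at h_top = 3.36165 − 1.95 = 1.41165 m below the surface.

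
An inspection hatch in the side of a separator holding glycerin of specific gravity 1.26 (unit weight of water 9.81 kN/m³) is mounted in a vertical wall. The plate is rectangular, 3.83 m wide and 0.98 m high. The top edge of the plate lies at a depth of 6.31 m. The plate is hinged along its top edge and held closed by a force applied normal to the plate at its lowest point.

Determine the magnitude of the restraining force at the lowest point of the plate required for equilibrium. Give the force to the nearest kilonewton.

P ≈ 162 kN

γ = 1.26 × 9.81 = 12.3606 kN/m³.
The centroid lies 0.98/2 = 0.49 m below the top edge, so the centroid depth is h_c = 6.31 + 0.49 = 6.8 m.
A = 3.83 × 0.98 = 3.7534 m².
Resultant F = γ·h_c·A = 12.3606 × 6.8 × 3.7534 = 315.481 kN.
I_c = b·h³/12 = 3.83 × 0.98³/12 = 0.300397 m⁴.
Centre of pressure: y_p = y_c + I_c/(y_c·A) = 6.8 + 0.300397/(6.8 × 3.7534) = 6.8 + 0.0117696 = 6.81177 m along the plane.
The resultant acts 0.49 + 0.0117696 = 0.50177 m (along the plate) below the hinge at the top edge, so the moment about the hinge is M = F × 0.50177 = 315.481 × 0.50177 = 158.299 kN·m.
A normal force at the bottom, 0.98 m from the hinge, must supply this moment: P = 158.299/0.98 = 161.53 kN.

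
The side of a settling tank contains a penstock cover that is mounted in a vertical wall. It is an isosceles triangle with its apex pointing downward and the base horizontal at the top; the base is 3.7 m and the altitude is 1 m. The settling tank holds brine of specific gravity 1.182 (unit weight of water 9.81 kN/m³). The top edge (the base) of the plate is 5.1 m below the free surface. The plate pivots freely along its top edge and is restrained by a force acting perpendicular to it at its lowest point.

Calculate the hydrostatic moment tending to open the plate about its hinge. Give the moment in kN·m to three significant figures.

γ = 1.182 × 9.81 = 11.59542 kN/m³.
With the apex down, the centroid sits h/3 = 1/3 = 0.333333 m below the base (the top edge), so the centroid depth is h_c = 5.1 + 0.333333 = 5.43333 m.
A = ½ × 3.7 × 1 = 1.85 m².
Resultant F = γ·h_c·A = 11.59542 × 5.43333 × 1.85 = 116.553 kN.
I_c = b·h³/36 = 3.7 × 1³/36 = 0.102778 m⁴.
Centre of pressure: y_p = y_c + I_c/(y_c·A) = 5.43333 + 0.102778/(5.43333 × 1.85) = 5.43333 + 0.010225 = 5.44355 m along the plane.
The resultant acts 0.333333 + 0.010225 = 0.343558 m (along the plate) below the hinge at the top edge, so the moment about the hinge is M = F × 0.343558 = 116.553 × 0.343558 = 40.0427 kN·m.

M ≈ 40.0 kN·m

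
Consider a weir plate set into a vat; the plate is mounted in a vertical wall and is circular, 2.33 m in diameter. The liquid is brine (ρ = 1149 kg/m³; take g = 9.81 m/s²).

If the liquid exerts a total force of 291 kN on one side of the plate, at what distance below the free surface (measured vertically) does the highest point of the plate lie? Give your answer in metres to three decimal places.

d_top ≈ 4.890 m

γ = ρg = 1149 × 9.81 / 1000 = 11.27169 kN/m³.
A = π(1.165)² = 4.26385 m².
From F = γ·h_c·A, the centroid depth is h_c = 291/(11.27169 × 4.26385) = 6.05483 m.
The centroid is at the centre, 1.165 m below the top of the plate, so the highest point sits at h_top = 6.05483 − 1.165 = 4.88983 m below the surface.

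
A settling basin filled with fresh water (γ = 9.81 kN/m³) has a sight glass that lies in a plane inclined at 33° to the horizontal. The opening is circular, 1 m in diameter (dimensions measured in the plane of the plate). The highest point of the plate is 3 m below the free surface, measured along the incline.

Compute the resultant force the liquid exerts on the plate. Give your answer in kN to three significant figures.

F ≈ 14.7 kN

γ = 9.81 kN/m³.
Let θ = 33° be the plate's angle to the horizontal; measure y along the incline from where the plane meets the free surface. Vertical depth h = y·sinθ with sinθ = 0.544639.
The centroid is at the centre, 0.5 m below the top of the plate, so y_c = 3 + 0.5 = 3.5 m and h_c = 3.5 × 0.544639 = 1.90624 m.
A = π(0.5)² = 0.785398 m².
Resultant F = γ·h_c·A = 9.81 × 1.90624 × 0.785398 = 14.6871 kN.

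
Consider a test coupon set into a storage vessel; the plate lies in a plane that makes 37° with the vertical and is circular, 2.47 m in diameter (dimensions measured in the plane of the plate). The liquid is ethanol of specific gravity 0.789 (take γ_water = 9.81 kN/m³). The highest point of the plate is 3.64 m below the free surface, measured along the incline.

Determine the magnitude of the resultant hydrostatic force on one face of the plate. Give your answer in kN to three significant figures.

F ≈ 144 kN

γ = 0.789 × 9.81 = 7.74009 kN/m³.
The plate makes 37° with the vertical, i.e. θ = 90° − 37° = 53° to the horizontal. Measuring y along the incline from the free-surface line, vertical depth h = y·sinθ with sinθ = 0.798636.
The centroid is at the centre, 1.235 m below the top of the plate, so y_c = 3.64 + 1.235 = 4.875 m and h_c = 4.875 × 0.798636 = 3.89335 m.
A = π(1.235)² = 4.79164 m².
Resultant F = γ·h_c·A = 7.74009 × 3.89335 × 4.79164 = 144.395 kN.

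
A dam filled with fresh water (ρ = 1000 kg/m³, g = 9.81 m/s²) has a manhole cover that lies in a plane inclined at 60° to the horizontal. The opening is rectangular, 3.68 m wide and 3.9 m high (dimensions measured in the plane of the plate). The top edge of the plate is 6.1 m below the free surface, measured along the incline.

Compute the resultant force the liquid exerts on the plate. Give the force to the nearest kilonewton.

F ≈ 982 kN

γ = ρg = 1000 × 9.81 = 9810 N/m³ = 9.81 kN/m³.
Let θ = 60° be the plate's angle to the horizontal; measure y along the incline from where the plane meets the free surface. Vertical depth h = y·sinθ with sinθ = 0.866025.
The centroid lies 3.9/2 = 1.95 m below the top edge, so y_c = 6.1 + 1.95 = 8.05 m and h_c = 8.05 × 0.866025 = 6.9715 m.
A = 3.68 × 3.9 = 14.352 m².
Resultant F = γ·h_c·A = 9.81 × 6.9715 × 14.352 = 981.539 kN.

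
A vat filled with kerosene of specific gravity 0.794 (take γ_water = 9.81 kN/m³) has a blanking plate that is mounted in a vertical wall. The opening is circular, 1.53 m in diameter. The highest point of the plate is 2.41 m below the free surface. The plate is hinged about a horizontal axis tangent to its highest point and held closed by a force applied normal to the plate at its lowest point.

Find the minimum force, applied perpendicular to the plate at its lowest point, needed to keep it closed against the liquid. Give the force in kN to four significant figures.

γ = 0.794 × 9.81 = 7.78914 kN/m³.
The centroid is at the centre, 0.765 m below the top of the plate, so the centroid depth is h_c = 2.41 + 0.765 = 3.175 m.
A = π(0.765)² = 1.83854 m².
Resultant F = γ·h_c·A = 7.78914 × 3.175 × 1.83854 = 45.468 kN.
I_c = πr⁴/4 = π × 0.765⁴/4 = 0.26899 m⁴.
Centre of pressure: y_p = y_c + I_c/(y_c·A) = 3.175 + 0.26899/(3.175 × 1.83854) = 3.175 + 0.0460807 = 3.22108 m along the plane.
The resultant acts 0.765 + 0.0460807 = 0.811081 m (along the plate) below the hinge at the top edge, so the moment about the hinge is M = F × 0.811081 = 45.468 × 0.811081 = 36.8782 kN·m.
A normal force at the bottom, 1.53 m from the hinge, must supply this moment: P = 36.8782/1.53 = 24.1034 kN.

P ≈ 24.10 kN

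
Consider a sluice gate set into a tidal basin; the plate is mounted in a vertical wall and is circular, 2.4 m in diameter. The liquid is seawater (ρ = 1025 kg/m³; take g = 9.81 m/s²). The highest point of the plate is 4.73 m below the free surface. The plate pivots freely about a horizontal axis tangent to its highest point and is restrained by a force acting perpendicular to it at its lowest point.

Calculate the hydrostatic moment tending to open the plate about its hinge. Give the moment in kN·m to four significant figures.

γ = ρg = 1025 × 9.81 / 1000 = 10.05525 kN/m³.
The centroid is at the centre, 1.2 m below the top of the plate, so the centroid depth is h_c = 4.73 + 1.2 = 5.93 m.
A = π(1.2)² = 4.52389 m².
Resultant F = γ·h_c·A = 10.05525 × 5.93 × 4.52389 = 269.749 kN.
I_c = πr⁴/4 = π × 1.2⁴/4 = 1.6286 m⁴.
Centre of pressure: y_p = y_c + I_c/(y_c·A) = 5.93 + 1.6286/(5.93 × 4.52389) = 5.93 + 0.0607082 = 5.99071 m along the plane.
The resultant acts 1.2 + 0.0607082 = 1.26071 m (along the plate) below the hinge at the top edge, so the moment about the hinge is M = F × 1.26071 = 269.749 × 1.26071 = 340.075 kN·m.

M ≈ 340.1 kN·m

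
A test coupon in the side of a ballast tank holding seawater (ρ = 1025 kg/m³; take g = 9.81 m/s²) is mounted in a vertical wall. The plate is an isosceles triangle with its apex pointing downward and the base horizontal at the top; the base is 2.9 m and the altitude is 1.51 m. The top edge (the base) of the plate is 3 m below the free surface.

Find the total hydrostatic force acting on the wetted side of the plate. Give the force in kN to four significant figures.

γ = ρg = 1025 × 9.81 / 1000 = 10.05525 kN/m³.
With the apex down, the centroid sits h/3 = 1.51/3 = 0.503333 m below the base (the top edge), so the centroid depth is h_c = 3 + 0.503333 = 3.50333 m.
A = ½ × 2.9 × 1.51 = 2.1895 m².
Resultant F = γ·h_c·A = 10.05525 × 3.50333 × 2.1895 = 77.1292 kN.

F ≈ 77.13 kN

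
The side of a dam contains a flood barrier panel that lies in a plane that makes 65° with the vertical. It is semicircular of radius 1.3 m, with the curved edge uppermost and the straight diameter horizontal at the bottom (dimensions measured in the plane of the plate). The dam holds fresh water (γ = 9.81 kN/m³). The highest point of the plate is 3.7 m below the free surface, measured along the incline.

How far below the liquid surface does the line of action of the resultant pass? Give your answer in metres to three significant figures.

γ = 9.81 kN/m³.
The plate makes 65° with the vertical, i.e. θ = 90° − 65° = 25° to the horizontal. Measuring y along the incline from the free-surface line, vertical depth h = y·sinθ with sinθ = 0.422618.
The centroid lies 4r/(3π) = 0.551737 m above the diameter, so r − 4r/(3π) = 1.3 − 0.551737 = 0.748263 m below the topmost point, so y_c = 3.7 + 0.748263 = 4.44826 m and h_c = 4.44826 × 0.422618 = 1.87991 m.
A = πr²/2 = π × 1.3²/2 = 2.65465 m².
Resultant F = γ·h_c·A = 9.81 × 1.87991 × 2.65465 = 48.9568 kN.
I_c = (π/8 − 8/(9π))·r⁴ = 0.109757 × 1.3⁴ = 0.313477 m⁴.
Centre of pressure: y_p = y_c + I_c/(y_c·A) = 4.44826 + 0.313477/(4.44826 × 2.65465) = 4.44826 + 0.0265466 = 4.47481 m along the plane.
Vertically, h_p = y_p·sinθ = 4.47481 × 0.422618 = 1.89114 m.

h_p = 1.89 m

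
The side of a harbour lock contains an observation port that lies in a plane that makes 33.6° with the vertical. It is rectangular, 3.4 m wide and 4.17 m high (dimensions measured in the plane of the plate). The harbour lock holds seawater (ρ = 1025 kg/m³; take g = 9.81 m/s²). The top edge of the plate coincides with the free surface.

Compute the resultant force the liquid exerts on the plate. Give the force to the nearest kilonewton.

F ≈ 248 kN

γ = ρg = 1025 × 9.81 / 1000 = 10.05525 kN/m³.
The plate makes 33.6° with the vertical, i.e. θ = 90° − 33.6° = 56.4° to the horizontal. Measuring y along the incline from the free-surface line, vertical depth h = y·sinθ with sinθ = 0.832921.
The centroid lies 4.17/2 = 2.085 m below the top edge, so y_c = 2.085 m and h_c = 2.085 × 0.832921 = 1.73664 m.
A = 3.4 × 4.17 = 14.178 m².
Resultant F = γ·h_c·A = 10.05525 × 1.73664 × 14.178 = 247.581 kN.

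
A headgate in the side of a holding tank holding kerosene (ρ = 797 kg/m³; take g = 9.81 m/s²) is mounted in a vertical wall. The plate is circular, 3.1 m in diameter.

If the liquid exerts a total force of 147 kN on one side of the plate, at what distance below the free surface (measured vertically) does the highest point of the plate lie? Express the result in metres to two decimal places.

γ = ρg = 797 × 9.81 / 1000 = 7.81857 kN/m³.
A = π(1.55)² = 7.54768 m².
From F = γ·h_c·A, the centroid depth is h_c = 147/(7.81857 × 7.54768) = 2.49102 m.
The centroid is at the centre, 1.55 m below the top of the plate, so the highest point sits at h_top = 2.49102 − 1.55 = 0.94102 m below the surface.

d_top ≈ 0.94 m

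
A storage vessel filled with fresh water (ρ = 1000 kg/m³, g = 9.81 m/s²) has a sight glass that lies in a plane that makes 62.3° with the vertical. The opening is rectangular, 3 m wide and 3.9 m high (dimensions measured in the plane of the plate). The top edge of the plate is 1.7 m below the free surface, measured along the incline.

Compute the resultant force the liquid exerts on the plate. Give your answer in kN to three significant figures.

γ = ρg = 1000 × 9.81 = 9810 N/m³ = 9.81 kN/m³.
The plate makes 62.3° with the vertical, i.e. θ = 90° − 62.3° = 27.7° to the horizontal. Measuring y along the incline from the free-surface line, vertical depth h = y·sinθ with sinθ = 0.464842.
The centroid lies 3.9/2 = 1.95 m below the top edge, so y_c = 1.7 + 1.95 = 3.65 m and h_c = 3.65 × 0.464842 = 1.69667 m.
A = 3 × 3.9 = 11.7 m².
Resultant F = γ·h_c·A = 9.81 × 1.69667 × 11.7 = 194.739 kN.

F ≈ 195 kN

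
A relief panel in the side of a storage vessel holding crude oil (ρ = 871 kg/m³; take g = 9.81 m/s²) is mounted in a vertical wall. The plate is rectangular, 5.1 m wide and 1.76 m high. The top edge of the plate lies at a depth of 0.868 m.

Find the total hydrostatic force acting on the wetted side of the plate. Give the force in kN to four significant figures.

F ≈ 134.1 kN

γ = ρg = 871 × 9.81 / 1000 = 8.54451 kN/m³.
The centroid lies 1.76/2 = 0.88 m below the top edge, so the centroid depth is h_c = 0.868 + 0.88 = 1.748 m.
A = 5.1 × 1.76 = 8.976 m².
Resultant F = γ·h_c·A = 8.54451 × 1.748 × 8.976 = 134.064 kN.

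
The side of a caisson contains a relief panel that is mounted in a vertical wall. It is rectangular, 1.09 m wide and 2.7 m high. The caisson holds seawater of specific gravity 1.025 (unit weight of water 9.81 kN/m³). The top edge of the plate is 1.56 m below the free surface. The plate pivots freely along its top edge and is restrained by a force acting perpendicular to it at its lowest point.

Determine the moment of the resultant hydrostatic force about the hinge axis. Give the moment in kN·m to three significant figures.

M ≈ 134 kN·m

γ = 1.025 × 9.81 = 10.05525 kN/m³.
The centroid lies 2.7/2 = 1.35 m below the top edge, so the centroid depth is h_c = 1.56 + 1.35 = 2.91 m.
A = 1.09 × 2.7 = 2.943 m².
Resultant F = γ·h_c·A = 10.05525 × 2.91 × 2.943 = 86.1145 kN.
I_c = b·h³/12 = 1.09 × 2.7³/12 = 1.78787 m⁴.
Centre of pressure: y_p = y_c + I_c/(y_c·A) = 2.91 + 1.78787/(2.91 × 2.943) = 2.91 + 0.208763 = 3.11876 m along the plane.
The resultant acts 1.35 + 0.208763 = 1.55876 m (along the plate) below the hinge at the top edge, so the moment about the hinge is M = F × 1.55876 = 86.1145 × 1.55876 = 134.232 kN·m.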